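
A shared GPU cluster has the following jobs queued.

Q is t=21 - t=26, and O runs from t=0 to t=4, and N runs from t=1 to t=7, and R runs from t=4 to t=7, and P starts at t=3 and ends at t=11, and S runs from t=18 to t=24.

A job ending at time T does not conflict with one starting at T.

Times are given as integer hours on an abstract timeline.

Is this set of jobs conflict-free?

No

Check each pair: they overlap iff neither finishes before the other starts.
Sorted by start: O, N, P, R, S, Q.
N starts before O ends → O and N overlap.
That's a conflict, so the schedule is not conflict-free.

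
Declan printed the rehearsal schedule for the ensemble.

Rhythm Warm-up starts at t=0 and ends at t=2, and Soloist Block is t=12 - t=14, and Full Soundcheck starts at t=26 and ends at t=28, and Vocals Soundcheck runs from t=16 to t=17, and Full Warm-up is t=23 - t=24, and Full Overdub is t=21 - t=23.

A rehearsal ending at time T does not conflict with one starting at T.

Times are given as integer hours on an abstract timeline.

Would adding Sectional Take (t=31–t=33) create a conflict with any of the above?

No — it doesn't clash with anything

Rhythm Warm-up: ends t=2 at or before Sectional Take starts t=31 → clear.
Soloist Block: ends t=14 at or before Sectional Take starts t=31 → clear.
Vocals Soundcheck: ends t=17 at or before Sectional Take starts t=31 → clear.
Full Overdub: ends t=23 at or before Sectional Take starts t=31 → clear.
Full Warm-up: ends t=24 at or before Sectional Take starts t=31 → clear.
Full Soundcheck: ends t=28 at or before Sectional Take starts t=31 → clear.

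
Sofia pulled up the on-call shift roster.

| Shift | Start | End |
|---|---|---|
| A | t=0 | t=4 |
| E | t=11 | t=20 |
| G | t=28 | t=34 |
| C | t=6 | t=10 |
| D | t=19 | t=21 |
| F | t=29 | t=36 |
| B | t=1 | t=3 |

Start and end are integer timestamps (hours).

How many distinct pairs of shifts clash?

3

Check each pair: they overlap iff neither finishes before the other starts.
Sorted by start: A, B, C, E, D, G, F.
B starts before A ends → A and B overlap.
C starts after A ends — done with A.
C starts after B ends — done with B.
E starts after C ends — done with C.
D starts before E ends → E and D overlap.
G starts after E ends — done with E.
G starts after D ends — done with D.
F starts before G ends → G and F overlap.
Overlapping pairs: A & B, D & E, F & G — 3 in total.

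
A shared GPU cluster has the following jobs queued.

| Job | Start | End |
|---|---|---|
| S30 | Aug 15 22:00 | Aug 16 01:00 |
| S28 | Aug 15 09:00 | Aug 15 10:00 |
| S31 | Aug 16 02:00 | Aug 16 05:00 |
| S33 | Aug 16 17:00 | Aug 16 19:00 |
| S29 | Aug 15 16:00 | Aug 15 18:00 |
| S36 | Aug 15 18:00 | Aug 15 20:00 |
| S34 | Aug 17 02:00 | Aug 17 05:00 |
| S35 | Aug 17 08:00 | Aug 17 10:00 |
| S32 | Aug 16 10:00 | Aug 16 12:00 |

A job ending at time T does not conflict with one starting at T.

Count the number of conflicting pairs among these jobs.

0

Check each pair: they overlap iff neither finishes before the other starts.
Sorted by start: S28, S29, S36, S30, S31, S32, S33, S34, S35.
S29 starts after S28 ends, so nothing later overlaps S28 either.
S36 starts exactly when S29 ends (back-to-back, no overlap), so nothing later overlaps S29 either.
S30 starts after S36 ends, so nothing later overlaps S36 either.
S31 starts after S30 ends, so nothing later overlaps S30 either.
S32 starts after S31 ends, so nothing later overlaps S31 either.
S33 starts after S32 ends, so nothing later overlaps S32 either.
S34 starts after S33 ends, so nothing later overlaps S33 either.
S35 starts after S34 ends.
No pair overlaps.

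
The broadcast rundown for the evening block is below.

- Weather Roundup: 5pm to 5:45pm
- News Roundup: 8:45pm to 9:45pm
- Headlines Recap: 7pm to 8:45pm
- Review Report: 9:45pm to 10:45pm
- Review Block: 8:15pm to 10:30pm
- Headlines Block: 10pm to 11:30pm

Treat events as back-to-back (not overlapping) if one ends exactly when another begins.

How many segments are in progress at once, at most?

Walk through starts and ends in time order (an end at T is processed before a start at T):
5pm start Weather Roundup → 1
5:45pm end Weather Roundup → 0
7pm start Headlines Recap → 1
8:15pm start Review Block → 2
8:45pm end Headlines Recap → 1
8:45pm start News Roundup → 2
9:45pm end News Roundup → 1
9:45pm start Review Report → 2
10pm start Headlines Block → 3
10:30pm end Review Block → 2
10:45pm end Review Report → 1
11:30pm end Headlines Block → 0
Peak is 3, at 10pm (Headlines Block, Review Block, Review Report).

3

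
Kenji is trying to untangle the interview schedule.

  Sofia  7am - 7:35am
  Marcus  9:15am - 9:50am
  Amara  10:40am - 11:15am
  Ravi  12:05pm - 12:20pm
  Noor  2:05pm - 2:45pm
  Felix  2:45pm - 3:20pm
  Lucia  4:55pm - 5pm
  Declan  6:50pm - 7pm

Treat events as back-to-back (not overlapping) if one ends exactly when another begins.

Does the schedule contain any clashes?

No

Sorted by start: Sofia, Marcus, Amara, Ravi, Noor, Felix, Lucia, Declan.
Marcus starts after Sofia ends — done with Sofia.
Amara starts after Marcus ends — done with Marcus.
Ravi starts after Amara ends — done with Amara.
Noor starts after Ravi ends — done with Ravi.
Felix starts exactly when Noor ends (back-to-back, no overlap) — done with Noor.
Lucia starts after Felix ends — done with Felix.
Declan starts after Lucia ends.
Every pair is clear; the schedule has no overlaps.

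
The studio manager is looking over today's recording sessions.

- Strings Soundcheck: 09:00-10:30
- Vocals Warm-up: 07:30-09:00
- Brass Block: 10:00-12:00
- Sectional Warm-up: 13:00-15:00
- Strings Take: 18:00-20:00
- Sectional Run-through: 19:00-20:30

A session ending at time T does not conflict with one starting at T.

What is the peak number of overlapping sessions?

2

Sort all start/end points and keep a running count:
07:30 start Vocals Warm-up → 1
09:00 end Vocals Warm-up → 0
09:00 start Strings Soundcheck → 1
10:00 start Brass Block → 2
10:30 end Strings Soundcheck → 1
12:00 end Brass Block → 0
13:00 start Sectional Warm-up → 1
15:00 end Sectional Warm-up → 0
18:00 start Strings Take → 1
19:00 start Sectional Run-through → 2
20:00 end Strings Take → 1
20:30 end Sectional Run-through → 0
Peak is 2, at 10:00 (Brass Block, Strings Soundcheck).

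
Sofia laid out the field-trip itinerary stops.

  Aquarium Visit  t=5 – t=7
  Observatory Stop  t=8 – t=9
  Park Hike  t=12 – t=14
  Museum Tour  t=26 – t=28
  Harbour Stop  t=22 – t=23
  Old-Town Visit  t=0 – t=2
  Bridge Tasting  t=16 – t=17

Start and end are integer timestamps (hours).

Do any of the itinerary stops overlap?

No

Sorted by start: Old-Town Visit, Aquarium Visit, Observatory Stop, Park Hike, Bridge Tasting, Harbour Stop, Museum Tour.
Aquarium Visit starts after Old-Town Visit ends, so Old-Town Visit has no further overlaps.
Observatory Stop starts after Aquarium Visit ends, so Aquarium Visit has no further overlaps.
Park Hike starts after Observatory Stop ends, so Observatory Stop has no further overlaps.
Bridge Tasting starts after Park Hike ends, so Park Hike has no further overlaps.
Harbour Stop starts after Bridge Tasting ends, so Bridge Tasting has no further overlaps.
Museum Tour starts after Harbour Stop ends.
Every pair is clear; the schedule has no overlaps.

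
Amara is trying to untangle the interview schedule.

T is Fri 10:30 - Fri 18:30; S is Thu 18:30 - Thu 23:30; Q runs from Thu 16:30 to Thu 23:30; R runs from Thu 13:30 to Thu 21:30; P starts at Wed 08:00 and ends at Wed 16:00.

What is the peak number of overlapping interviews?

Sort all start/end points and keep a running count:
Wed 08:00 start P → 1
Wed 16:00 end P → 0
Thu 13:30 start R → 1
Thu 16:30 start Q → 2
Thu 18:30 start S → 3
Thu 21:30 end R → 2
Thu 23:30 end Q → 1
Thu 23:30 end S → 0
Fri 10:30 start T → 1
Fri 18:30 end T → 0
Peak is 3, at Thu 18:30 (Q, R, S).

3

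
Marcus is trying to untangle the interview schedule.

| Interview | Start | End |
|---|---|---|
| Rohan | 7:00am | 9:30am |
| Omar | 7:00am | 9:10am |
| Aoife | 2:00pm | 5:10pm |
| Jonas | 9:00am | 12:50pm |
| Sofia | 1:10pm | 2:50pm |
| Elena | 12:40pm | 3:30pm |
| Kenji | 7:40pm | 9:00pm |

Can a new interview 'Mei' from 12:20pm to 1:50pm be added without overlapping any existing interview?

No — it overlaps Elena, Jonas, Sofia

Rohan: ends 9:30am at or before Mei starts 12:20pm → clear.
Omar: ends 9:10am at or before Mei starts 12:20pm → clear.
Jonas: starts 9:00am before Mei ends 1:50pm, and ends 12:50pm after Mei starts 12:20pm → overlap.
Elena: starts 12:40pm before Mei ends 1:50pm, and ends 3:30pm after Mei starts 12:20pm → overlap.
Sofia: starts 1:10pm before Mei ends 1:50pm, and ends 2:50pm after Mei starts 12:20pm → overlap.
Aoife: starts 2:00pm at or after Mei ends 1:50pm → clear.
Kenji: starts 7:40pm at or after Mei ends 1:50pm → clear.
Mei overlaps Jonas, Elena, Sofia.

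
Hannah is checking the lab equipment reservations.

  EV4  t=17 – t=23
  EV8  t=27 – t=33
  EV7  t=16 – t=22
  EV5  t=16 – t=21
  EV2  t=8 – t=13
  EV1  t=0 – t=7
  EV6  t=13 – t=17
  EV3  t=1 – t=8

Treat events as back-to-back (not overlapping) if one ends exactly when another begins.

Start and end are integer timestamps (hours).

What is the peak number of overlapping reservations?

Sort all start/end points and keep a running count:
t=0 start EV1 → 1
t=1 start EV3 → 2
t=7 end EV1 → 1
t=8 end EV3 → 0
t=8 start EV2 → 1
t=13 end EV2 → 0
t=13 start EV6 → 1
t=16 start EV5 → 2
t=16 start EV7 → 3
t=17 end EV6 → 2
t=17 start EV4 → 3
t=21 end EV5 → 2
t=22 end EV7 → 1
t=23 end EV4 → 0
t=27 start EV8 → 1
t=33 end EV8 → 0
Peak is 3, at t=16 (EV5, EV6, EV7).

3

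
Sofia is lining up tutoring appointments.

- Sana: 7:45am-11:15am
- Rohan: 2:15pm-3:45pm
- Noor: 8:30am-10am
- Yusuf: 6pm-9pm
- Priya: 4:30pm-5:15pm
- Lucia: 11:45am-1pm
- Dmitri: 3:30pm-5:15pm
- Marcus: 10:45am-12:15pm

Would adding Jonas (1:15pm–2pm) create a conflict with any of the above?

No — it doesn't clash with anything

Sana: ends 11:15am at or before Jonas starts 1:15pm → clear.
Noor: ends 10am at or before Jonas starts 1:15pm → clear.
Marcus: ends 12:15pm at or before Jonas starts 1:15pm → clear.
Lucia: ends 1pm at or before Jonas starts 1:15pm → clear.
Rohan: starts 2:15pm at or after Jonas ends 2pm → clear.
Dmitri: starts 3:30pm at or after Jonas ends 2pm → clear.
Priya: starts 4:30pm at or after Jonas ends 2pm → clear.
Yusuf: starts 6pm at or after Jonas ends 2pm → clear.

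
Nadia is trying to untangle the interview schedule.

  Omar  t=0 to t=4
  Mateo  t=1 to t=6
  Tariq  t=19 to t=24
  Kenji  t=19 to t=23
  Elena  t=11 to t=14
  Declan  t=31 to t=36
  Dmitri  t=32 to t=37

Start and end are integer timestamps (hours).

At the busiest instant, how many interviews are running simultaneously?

Sort all start/end points and keep a running count:
t=0 start Omar → 1
t=1 start Mateo → 2
t=4 end Omar → 1
t=6 end Mateo → 0
t=11 start Elena → 1
t=14 end Elena → 0
t=19 start Kenji → 1
t=19 start Tariq → 2
t=23 end Kenji → 1
t=24 end Tariq → 0
t=31 start Declan → 1
t=32 start Dmitri → 2
t=36 end Declan → 1
t=37 end Dmitri → 0
Peak is 2, at t=1 (Mateo, Omar).

2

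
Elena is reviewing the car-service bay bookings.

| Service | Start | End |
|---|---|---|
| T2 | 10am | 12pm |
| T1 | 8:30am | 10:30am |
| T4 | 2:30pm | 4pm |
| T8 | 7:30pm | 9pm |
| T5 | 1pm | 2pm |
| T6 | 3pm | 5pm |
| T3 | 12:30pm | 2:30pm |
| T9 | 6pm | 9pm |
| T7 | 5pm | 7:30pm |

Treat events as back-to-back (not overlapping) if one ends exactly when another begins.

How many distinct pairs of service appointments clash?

Sorted by start: T1, T2, T3, T5, T4, T6, T7, T9, T8.
T2 starts before T1 ends → T1 and T2 overlap.
T3 starts after T1 ends, so T1 has no further overlaps.
T3 starts after T2 ends, so T2 has no further overlaps.
T5 starts before T3 ends → T3 and T5 overlap.
T4 starts exactly when T3 ends (back-to-back, no overlap), so T3 has no further overlaps.
T4 starts after T5 ends, so T5 has no further overlaps.
T6 starts before T4 ends → T4 and T6 overlap.
T7 starts after T4 ends, so T4 has no further overlaps.
T7 starts exactly when T6 ends (back-to-back, no overlap), so T6 has no further overlaps.
T9 starts before T7 ends → T7 and T9 overlap.
T8 starts exactly when T7 ends (back-to-back, no overlap).
T8 starts before T9 ends → T9 and T8 overlap.
Overlapping pairs: T1 & T2, T3 & T5, T4 & T6, T7 & T9, T8 & T9 — 5 in total.

5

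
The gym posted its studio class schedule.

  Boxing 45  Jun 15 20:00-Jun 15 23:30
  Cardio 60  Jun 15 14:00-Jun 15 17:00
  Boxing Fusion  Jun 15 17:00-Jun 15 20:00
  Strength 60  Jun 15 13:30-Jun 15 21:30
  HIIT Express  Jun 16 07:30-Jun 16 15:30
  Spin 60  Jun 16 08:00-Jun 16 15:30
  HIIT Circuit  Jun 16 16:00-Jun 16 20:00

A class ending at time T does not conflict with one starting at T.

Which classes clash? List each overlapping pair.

Check each pair: they overlap iff neither finishes before the other starts.
Sorted by start: Strength 60, Cardio 60, Boxing Fusion, Boxing 45, HIIT Express, Spin 60, HIIT Circuit.
Cardio 60 starts before Strength 60 ends → Strength 60 and Cardio 60 overlap.
Boxing Fusion starts before Strength 60 ends → Strength 60 and Boxing Fusion overlap.
Boxing 45 starts before Strength 60 ends → Strength 60 and Boxing 45 overlap.
HIIT Express starts after Strength 60 ends — done with Strength 60.
Boxing Fusion starts exactly when Cardio 60 ends (back-to-back, no overlap) — done with Cardio 60.
Boxing 45 starts exactly when Boxing Fusion ends (back-to-back, no overlap) — done with Boxing Fusion.
HIIT Express starts after Boxing 45 ends — done with Boxing 45.
Spin 60 starts before HIIT Express ends → HIIT Express and Spin 60 overlap.
HIIT Circuit starts after HIIT Express ends.
HIIT Circuit starts after Spin 60 ends.

Boxing 45 & Strength 60, Boxing Fusion & Strength 60, Cardio 60 & Strength 60, HIIT Express & Spin 60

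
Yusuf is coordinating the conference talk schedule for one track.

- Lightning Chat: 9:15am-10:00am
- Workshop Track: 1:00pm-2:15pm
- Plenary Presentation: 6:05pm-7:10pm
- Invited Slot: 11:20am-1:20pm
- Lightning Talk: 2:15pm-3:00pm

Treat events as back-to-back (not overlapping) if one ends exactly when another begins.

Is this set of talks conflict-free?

Sorted by start: Lightning Chat, Invited Slot, Workshop Track, Lightning Talk, Plenary Presentation.
Invited Slot starts after Lightning Chat ends; Lightning Chat is clear from here.
Workshop Track starts before Invited Slot ends → Invited Slot and Workshop Track overlap.
That's a conflict, so the schedule is not conflict-free.

No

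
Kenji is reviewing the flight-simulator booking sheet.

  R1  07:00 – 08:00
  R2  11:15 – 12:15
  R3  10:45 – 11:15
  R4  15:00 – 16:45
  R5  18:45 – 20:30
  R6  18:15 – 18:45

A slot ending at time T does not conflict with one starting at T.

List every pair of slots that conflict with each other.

no overlapping pairs

Two intervals overlap when each starts before the other ends.
Sorted by start: R1, R3, R2, R4, R6, R5.
R3 starts after R1 ends, so nothing later overlaps R1 either.
R2 starts exactly when R3 ends (back-to-back, no overlap), so nothing later overlaps R3 either.
R4 starts after R2 ends, so nothing later overlaps R2 either.
R6 starts after R4 ends, so nothing later overlaps R4 either.
R5 starts exactly when R6 ends (back-to-back, no overlap).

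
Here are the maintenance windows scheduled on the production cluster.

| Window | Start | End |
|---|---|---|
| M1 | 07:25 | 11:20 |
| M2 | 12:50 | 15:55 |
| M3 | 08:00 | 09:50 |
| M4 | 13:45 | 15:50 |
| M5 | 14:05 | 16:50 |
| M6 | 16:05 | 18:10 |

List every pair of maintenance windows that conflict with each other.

M1 & M3, M2 & M4, M2 & M5, M4 & M5, M5 & M6

Sorted by start: M1, M3, M2, M4, M5, M6.
M3 starts before M1 ends → M1 and M3 overlap.
M2 starts after M1 ends, so nothing later overlaps M1 either.
M2 starts after M3 ends, so nothing later overlaps M3 either.
M4 starts before M2 ends → M2 and M4 overlap.
M5 starts before M2 ends → M2 and M5 overlap.
M6 starts after M2 ends.
M5 starts before M4 ends → M4 and M5 overlap.
M6 starts after M4 ends.
M6 starts before M5 ends → M5 and M6 overlap.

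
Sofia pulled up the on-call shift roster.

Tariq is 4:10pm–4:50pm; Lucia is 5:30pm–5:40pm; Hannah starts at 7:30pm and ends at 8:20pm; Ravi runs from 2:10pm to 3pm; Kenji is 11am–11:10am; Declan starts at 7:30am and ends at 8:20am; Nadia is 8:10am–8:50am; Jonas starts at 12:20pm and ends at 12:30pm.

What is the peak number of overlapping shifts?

Sweep the timeline, counting +1 at each start and −1 at each end (ends before starts at a tie):
7:30am start Declan → 1
8:10am start Nadia → 2
8:20am end Declan → 1
8:50am end Nadia → 0
11am start Kenji → 1
11:10am end Kenji → 0
12:20pm start Jonas → 1
12:30pm end Jonas → 0
2:10pm start Ravi → 1
3pm end Ravi → 0
4:10pm start Tariq → 1
4:50pm end Tariq → 0
5:30pm start Lucia → 1
5:40pm end Lucia → 0
7:30pm start Hannah → 1
8:20pm end Hannah → 0
Peak is 2, at 8:10am (Declan, Nadia).

2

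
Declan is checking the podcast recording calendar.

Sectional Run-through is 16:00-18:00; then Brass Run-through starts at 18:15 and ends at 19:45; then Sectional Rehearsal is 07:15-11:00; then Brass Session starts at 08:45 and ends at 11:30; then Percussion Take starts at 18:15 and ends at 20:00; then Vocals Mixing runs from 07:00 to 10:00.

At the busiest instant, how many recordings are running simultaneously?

3

Sweep the timeline, counting +1 at each start and −1 at each end (ends before starts at a tie):
07:00 start Vocals Mixing → 1
07:15 start Sectional Rehearsal → 2
08:45 start Brass Session → 3
10:00 end Vocals Mixing → 2
11:00 end Sectional Rehearsal → 1
11:30 end Brass Session → 0
16:00 start Sectional Run-through → 1
18:00 end Sectional Run-through → 0
18:15 start Brass Run-through → 1
18:15 start Percussion Take → 2
19:45 end Brass Run-through → 1
20:00 end Percussion Take → 0
Peak is 3, at 08:45 (Brass Session, Sectional Rehearsal, Vocals Mixing).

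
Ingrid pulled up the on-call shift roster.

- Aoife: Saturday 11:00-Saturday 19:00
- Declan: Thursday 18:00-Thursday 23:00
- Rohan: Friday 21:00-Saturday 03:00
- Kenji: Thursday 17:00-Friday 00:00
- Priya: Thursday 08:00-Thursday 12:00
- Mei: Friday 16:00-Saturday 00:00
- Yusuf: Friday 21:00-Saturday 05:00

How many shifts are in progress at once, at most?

3

Sort all start/end points and keep a running count:
Thursday 08:00 start Priya → 1
Thursday 12:00 end Priya → 0
Thursday 17:00 start Kenji → 1
Thursday 18:00 start Declan → 2
Thursday 23:00 end Declan → 1
Friday 00:00 end Kenji → 0
Friday 16:00 start Mei → 1
Friday 21:00 start Rohan → 2
Friday 21:00 start Yusuf → 3
Saturday 00:00 end Mei → 2
Saturday 03:00 end Rohan → 1
Saturday 05:00 end Yusuf → 0
Saturday 11:00 start Aoife → 1
Saturday 19:00 end Aoife → 0
Peak is 3, at Friday 21:00 (Mei, Rohan, Yusuf).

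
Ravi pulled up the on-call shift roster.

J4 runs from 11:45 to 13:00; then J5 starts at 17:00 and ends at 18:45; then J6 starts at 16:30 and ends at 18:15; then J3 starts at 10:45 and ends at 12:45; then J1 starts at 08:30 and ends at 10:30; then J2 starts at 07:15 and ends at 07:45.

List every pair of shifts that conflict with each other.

J3 & J4, J5 & J6

Sorted by start: J2, J1, J3, J4, J6, J5.
J1 starts after J2 ends, so nothing later overlaps J2 either.
J3 starts after J1 ends, so nothing later overlaps J1 either.
J4 starts before J3 ends → J3 and J4 overlap.
J6 starts after J3 ends, so nothing later overlaps J3 either.
J6 starts after J4 ends, so nothing later overlaps J4 either.
J5 starts before J6 ends → J6 and J5 overlap.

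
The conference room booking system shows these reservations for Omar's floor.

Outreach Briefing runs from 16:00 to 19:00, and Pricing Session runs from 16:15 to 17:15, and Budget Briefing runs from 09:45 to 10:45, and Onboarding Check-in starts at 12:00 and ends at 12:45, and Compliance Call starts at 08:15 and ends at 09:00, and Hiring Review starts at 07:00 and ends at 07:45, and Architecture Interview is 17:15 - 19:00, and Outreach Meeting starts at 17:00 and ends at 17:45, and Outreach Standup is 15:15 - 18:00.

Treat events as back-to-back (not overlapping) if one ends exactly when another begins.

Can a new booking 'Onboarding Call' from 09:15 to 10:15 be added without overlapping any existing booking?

Hiring Review: ends 07:45 at or before Onboarding Call starts 09:15 → clear.
Compliance Call: ends 09:00 at or before Onboarding Call starts 09:15 → clear.
Budget Briefing: starts 09:45 before Onboarding Call ends 10:15, and ends 10:45 after Onboarding Call starts 09:15 → overlap.
Onboarding Check-in: starts 12:00 at or after Onboarding Call ends 10:15 → clear.
Outreach Standup: starts 15:15 at or after Onboarding Call ends 10:15 → clear.
Outreach Briefing: starts 16:00 at or after Onboarding Call ends 10:15 → clear.
Pricing Session: starts 16:15 at or after Onboarding Call ends 10:15 → clear.
Outreach Meeting: starts 17:00 at or after Onboarding Call ends 10:15 → clear.
Architecture Interview: starts 17:15 at or after Onboarding Call ends 10:15 → clear.
Onboarding Call overlaps Budget Briefing.

No — it overlaps Budget Briefing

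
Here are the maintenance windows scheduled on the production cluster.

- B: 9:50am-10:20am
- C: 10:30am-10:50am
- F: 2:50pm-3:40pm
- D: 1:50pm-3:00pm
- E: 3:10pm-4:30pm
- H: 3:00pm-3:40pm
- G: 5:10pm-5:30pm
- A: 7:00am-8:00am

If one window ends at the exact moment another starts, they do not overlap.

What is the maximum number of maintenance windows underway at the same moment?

Sweep the timeline, counting +1 at each start and −1 at each end (ends before starts at a tie):
7:00am start A → 1
8:00am end A → 0
9:50am start B → 1
10:20am end B → 0
10:30am start C → 1
10:50am end C → 0
1:50pm start D → 1
2:50pm start F → 2
3:00pm end D → 1
3:00pm start H → 2
3:10pm start E → 3
3:40pm end F → 2
3:40pm end H → 1
4:30pm end E → 0
5:10pm start G → 1
5:30pm end G → 0
Peak is 3, at 3:10pm (E, F, H).

3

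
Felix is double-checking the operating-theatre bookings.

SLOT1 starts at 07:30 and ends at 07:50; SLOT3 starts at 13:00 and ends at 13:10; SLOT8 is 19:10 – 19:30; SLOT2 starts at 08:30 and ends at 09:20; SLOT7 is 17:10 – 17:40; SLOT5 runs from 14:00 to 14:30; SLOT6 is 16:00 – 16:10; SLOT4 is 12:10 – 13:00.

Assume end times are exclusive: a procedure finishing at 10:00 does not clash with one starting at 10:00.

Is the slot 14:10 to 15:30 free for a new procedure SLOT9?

SLOT1: ends 07:50 at or before SLOT9 starts 14:10 → clear.
SLOT2: ends 09:20 at or before SLOT9 starts 14:10 → clear.
SLOT4: ends 13:00 at or before SLOT9 starts 14:10 → clear.
SLOT3: ends 13:10 at or before SLOT9 starts 14:10 → clear.
SLOT5: starts 14:00 before SLOT9 ends 15:30, and ends 14:30 after SLOT9 starts 14:10 → overlap.
SLOT6: starts 16:00 at or after SLOT9 ends 15:30 → clear.
SLOT7: starts 17:10 at or after SLOT9 ends 15:30 → clear.
SLOT8: starts 19:10 at or after SLOT9 ends 15:30 → clear.
SLOT9 overlaps SLOT5.

No — it overlaps SLOT5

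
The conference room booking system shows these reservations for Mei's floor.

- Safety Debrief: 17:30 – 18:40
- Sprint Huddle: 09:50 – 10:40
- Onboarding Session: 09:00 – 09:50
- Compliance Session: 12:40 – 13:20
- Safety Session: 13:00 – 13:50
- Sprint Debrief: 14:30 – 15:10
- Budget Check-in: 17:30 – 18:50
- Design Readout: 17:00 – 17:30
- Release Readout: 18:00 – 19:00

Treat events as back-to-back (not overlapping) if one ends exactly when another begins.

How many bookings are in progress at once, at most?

Sort all start/end points and keep a running count:
09:00 start Onboarding Session → 1
09:50 end Onboarding Session → 0
09:50 start Sprint Huddle → 1
10:40 end Sprint Huddle → 0
12:40 start Compliance Session → 1
13:00 start Safety Session → 2
13:20 end Compliance Session → 1
13:50 end Safety Session → 0
14:30 start Sprint Debrief → 1
15:10 end Sprint Debrief → 0
17:00 start Design Readout → 1
17:30 end Design Readout → 0
17:30 start Budget Check-in → 1
17:30 start Safety Debrief → 2
18:00 start Release Readout → 3
18:40 end Safety Debrief → 2
18:50 end Budget Check-in → 1
19:00 end Release Readout → 0
Peak is 3, at 18:00 (Budget Check-in, Release Readout, Safety Debrief).

3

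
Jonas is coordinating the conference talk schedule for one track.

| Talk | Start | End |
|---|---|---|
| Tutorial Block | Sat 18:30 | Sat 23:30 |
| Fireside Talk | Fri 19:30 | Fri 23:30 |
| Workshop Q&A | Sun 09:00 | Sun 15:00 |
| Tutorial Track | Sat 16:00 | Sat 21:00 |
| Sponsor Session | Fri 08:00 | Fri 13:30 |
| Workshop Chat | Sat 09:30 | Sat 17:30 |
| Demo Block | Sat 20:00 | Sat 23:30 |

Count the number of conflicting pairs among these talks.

Sorted by start: Sponsor Session, Fireside Talk, Workshop Chat, Tutorial Track, Tutorial Block, Demo Block, Workshop Q&A.
Fireside Talk starts after Sponsor Session ends, so nothing later overlaps Sponsor Session either.
Workshop Chat starts after Fireside Talk ends, so nothing later overlaps Fireside Talk either.
Tutorial Track starts before Workshop Chat ends → Workshop Chat and Tutorial Track overlap.
Tutorial Block starts after Workshop Chat ends, so nothing later overlaps Workshop Chat either.
Tutorial Block starts before Tutorial Track ends → Tutorial Track and Tutorial Block overlap.
Demo Block starts before Tutorial Track ends → Tutorial Track and Demo Block overlap.
Workshop Q&A starts after Tutorial Track ends.
Demo Block starts before Tutorial Block ends → Tutorial Block and Demo Block overlap.
Workshop Q&A starts after Tutorial Block ends.
Workshop Q&A starts after Demo Block ends.
Overlapping pairs: Demo Block & Tutorial Block, Demo Block & Tutorial Track, Tutorial Block & Tutorial Track, Tutorial Track & Workshop Chat — 4 in total.

4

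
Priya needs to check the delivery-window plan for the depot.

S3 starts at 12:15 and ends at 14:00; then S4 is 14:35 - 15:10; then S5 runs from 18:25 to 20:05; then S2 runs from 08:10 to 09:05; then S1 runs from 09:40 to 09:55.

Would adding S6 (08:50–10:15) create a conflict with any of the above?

S2: starts 08:10 before S6 ends 10:15, and ends 09:05 after S6 starts 08:50 → overlap.
S1: starts 09:40 before S6 ends 10:15, and ends 09:55 after S6 starts 08:50 → overlap.
S3: starts 12:15 at or after S6 ends 10:15 → clear.
S4: starts 14:35 at or after S6 ends 10:15 → clear.
S5: starts 18:25 at or after S6 ends 10:15 → clear.
S6 overlaps S1, S2.

Yes — it overlaps S1, S2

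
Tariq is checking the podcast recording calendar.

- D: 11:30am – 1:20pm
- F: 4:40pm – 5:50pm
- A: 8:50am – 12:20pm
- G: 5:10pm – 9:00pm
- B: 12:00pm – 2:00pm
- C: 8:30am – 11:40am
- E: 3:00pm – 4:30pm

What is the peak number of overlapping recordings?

3

Sort all start/end points and keep a running count:
8:30am start C → 1
8:50am start A → 2
11:30am start D → 3
11:40am end C → 2
12:00pm start B → 3
12:20pm end A → 2
1:20pm end D → 1
2:00pm end B → 0
3:00pm start E → 1
4:30pm end E → 0
4:40pm start F → 1
5:10pm start G → 2
5:50pm end F → 1
9:00pm end G → 0
Peak is 3, at 11:30am (A, C, D).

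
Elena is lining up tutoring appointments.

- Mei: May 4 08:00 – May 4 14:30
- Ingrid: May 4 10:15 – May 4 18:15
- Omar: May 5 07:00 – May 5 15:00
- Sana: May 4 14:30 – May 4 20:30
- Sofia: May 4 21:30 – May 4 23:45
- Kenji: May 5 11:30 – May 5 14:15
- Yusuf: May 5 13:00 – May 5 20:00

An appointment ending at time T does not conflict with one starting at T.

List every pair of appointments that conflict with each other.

Ingrid & Mei, Ingrid & Sana, Kenji & Omar, Kenji & Yusuf, Omar & Yusuf

Check each pair: they overlap iff neither finishes before the other starts.
Sorted by start: Mei, Ingrid, Sana, Sofia, Omar, Kenji, Yusuf.
Ingrid starts before Mei ends → Mei and Ingrid overlap.
Sana starts exactly when Mei ends (back-to-back, no overlap) — done with Mei.
Sana starts before Ingrid ends → Ingrid and Sana overlap.
Sofia starts after Ingrid ends — done with Ingrid.
Sofia starts after Sana ends — done with Sana.
Omar starts after Sofia ends — done with Sofia.
Kenji starts before Omar ends → Omar and Kenji overlap.
Yusuf starts before Omar ends → Omar and Yusuf overlap.
Yusuf starts before Kenji ends → Kenji and Yusuf overlap.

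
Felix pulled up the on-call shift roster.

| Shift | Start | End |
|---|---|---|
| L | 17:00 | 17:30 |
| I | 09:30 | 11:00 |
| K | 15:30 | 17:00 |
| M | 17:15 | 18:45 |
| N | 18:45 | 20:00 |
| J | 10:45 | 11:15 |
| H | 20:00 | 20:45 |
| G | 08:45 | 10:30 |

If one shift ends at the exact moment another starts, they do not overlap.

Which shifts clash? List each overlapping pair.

Sorted by start: G, I, J, K, L, M, N, H.
I starts before G ends → G and I overlap.
J starts after G ends; G is clear from here.
J starts before I ends → I and J overlap.
K starts after I ends; I is clear from here.
K starts after J ends; J is clear from here.
L starts exactly when K ends (back-to-back, no overlap); K is clear from here.
M starts before L ends → L and M overlap.
N starts after L ends; L is clear from here.
N starts exactly when M ends (back-to-back, no overlap); M is clear from here.
H starts exactly when N ends (back-to-back, no overlap).

G & I, I & J, L & M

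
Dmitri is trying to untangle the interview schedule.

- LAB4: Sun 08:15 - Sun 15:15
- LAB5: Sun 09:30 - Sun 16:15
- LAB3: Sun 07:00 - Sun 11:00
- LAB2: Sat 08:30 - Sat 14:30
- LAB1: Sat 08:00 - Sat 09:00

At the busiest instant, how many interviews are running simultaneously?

Sweep the timeline, counting +1 at each start and −1 at each end (ends before starts at a tie):
Sat 08:00 start LAB1 → 1
Sat 08:30 start LAB2 → 2
Sat 09:00 end LAB1 → 1
Sat 14:30 end LAB2 → 0
Sun 07:00 start LAB3 → 1
Sun 08:15 start LAB4 → 2
Sun 09:30 start LAB5 → 3
Sun 11:00 end LAB3 → 2
Sun 15:15 end LAB4 → 1
Sun 16:15 end LAB5 → 0
Peak is 3, at Sun 09:30 (LAB3, LAB4, LAB5).

3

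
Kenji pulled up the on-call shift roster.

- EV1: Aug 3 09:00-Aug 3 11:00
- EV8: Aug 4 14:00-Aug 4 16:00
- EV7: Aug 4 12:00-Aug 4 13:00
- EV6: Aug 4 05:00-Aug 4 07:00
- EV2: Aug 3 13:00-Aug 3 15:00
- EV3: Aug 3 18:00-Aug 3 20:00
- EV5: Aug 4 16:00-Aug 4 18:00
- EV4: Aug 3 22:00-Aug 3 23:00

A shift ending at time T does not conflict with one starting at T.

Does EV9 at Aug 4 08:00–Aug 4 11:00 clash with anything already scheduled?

No — it doesn't clash with anything

EV1: ends Aug 3 11:00 at or before EV9 starts Aug 4 08:00 → clear.
EV2: ends Aug 3 15:00 at or before EV9 starts Aug 4 08:00 → clear.
EV3: ends Aug 3 20:00 at or before EV9 starts Aug 4 08:00 → clear.
EV4: ends Aug 3 23:00 at or before EV9 starts Aug 4 08:00 → clear.
EV6: ends Aug 4 07:00 at or before EV9 starts Aug 4 08:00 → clear.
EV7: starts Aug 4 12:00 at or after EV9 ends Aug 4 11:00 → clear.
EV8: starts Aug 4 14:00 at or after EV9 ends Aug 4 11:00 → clear.
EV5: starts Aug 4 16:00 at or after EV9 ends Aug 4 11:00 → clear.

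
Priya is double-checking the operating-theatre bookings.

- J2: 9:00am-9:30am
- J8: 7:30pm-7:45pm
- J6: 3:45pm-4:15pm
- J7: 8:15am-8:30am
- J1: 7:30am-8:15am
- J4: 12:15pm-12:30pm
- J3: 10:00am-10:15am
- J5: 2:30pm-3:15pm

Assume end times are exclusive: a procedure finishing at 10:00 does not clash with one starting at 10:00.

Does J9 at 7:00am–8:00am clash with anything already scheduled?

Yes — it overlaps J1

J1: starts 7:30am before J9 ends 8:00am, and ends 8:15am after J9 starts 7:00am → overlap.
J7: starts 8:15am at or after J9 ends 8:00am → clear.
J2: starts 9:00am at or after J9 ends 8:00am → clear.
J3: starts 10:00am at or after J9 ends 8:00am → clear.
J4: starts 12:15pm at or after J9 ends 8:00am → clear.
J5: starts 2:30pm at or after J9 ends 8:00am → clear.
J6: starts 3:45pm at or after J9 ends 8:00am → clear.
J8: starts 7:30pm at or after J9 ends 8:00am → clear.
J9 overlaps J1.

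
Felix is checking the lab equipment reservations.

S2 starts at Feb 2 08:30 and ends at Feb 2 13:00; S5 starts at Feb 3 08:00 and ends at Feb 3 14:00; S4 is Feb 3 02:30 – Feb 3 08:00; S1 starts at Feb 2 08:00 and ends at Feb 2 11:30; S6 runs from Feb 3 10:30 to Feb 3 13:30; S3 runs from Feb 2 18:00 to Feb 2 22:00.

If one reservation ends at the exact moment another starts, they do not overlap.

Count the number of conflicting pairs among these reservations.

Sorted by start: S1, S2, S3, S4, S5, S6.
S2 starts before S1 ends → S1 and S2 overlap.
S3 starts after S1 ends, so nothing later overlaps S1 either.
S3 starts after S2 ends, so nothing later overlaps S2 either.
S4 starts after S3 ends, so nothing later overlaps S3 either.
S5 starts exactly when S4 ends (back-to-back, no overlap), so nothing later overlaps S4 either.
S6 starts before S5 ends → S5 and S6 overlap.
Overlapping pairs: S1 & S2, S5 & S6 — 2 in total.

2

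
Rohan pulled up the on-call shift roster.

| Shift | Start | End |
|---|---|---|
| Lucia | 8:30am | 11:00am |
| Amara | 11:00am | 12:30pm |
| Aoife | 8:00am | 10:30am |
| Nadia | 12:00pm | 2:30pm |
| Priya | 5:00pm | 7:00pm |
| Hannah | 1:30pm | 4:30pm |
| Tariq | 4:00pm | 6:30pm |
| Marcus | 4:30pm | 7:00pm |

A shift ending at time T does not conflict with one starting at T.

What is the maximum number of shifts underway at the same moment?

Sort all start/end points and keep a running count:
8:00am start Aoife → 1
8:30am start Lucia → 2
10:30am end Aoife → 1
11:00am end Lucia → 0
11:00am start Amara → 1
12:00pm start Nadia → 2
12:30pm end Amara → 1
1:30pm start Hannah → 2
2:30pm end Nadia → 1
4:00pm start Tariq → 2
4:30pm end Hannah → 1
4:30pm start Marcus → 2
5:00pm start Priya → 3
6:30pm end Tariq → 2
7:00pm end Marcus → 1
7:00pm end Priya → 0
Peak is 3, at 5:00pm (Marcus, Priya, Tariq).

3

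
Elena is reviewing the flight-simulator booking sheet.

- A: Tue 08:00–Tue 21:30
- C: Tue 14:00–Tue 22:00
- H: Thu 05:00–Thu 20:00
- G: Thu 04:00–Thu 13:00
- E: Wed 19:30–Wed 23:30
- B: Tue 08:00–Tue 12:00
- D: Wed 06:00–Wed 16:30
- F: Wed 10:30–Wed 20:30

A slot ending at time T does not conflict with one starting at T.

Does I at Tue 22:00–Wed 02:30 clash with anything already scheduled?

No — it doesn't clash with anything

A: ends Tue 21:30 at or before I starts Tue 22:00 → clear.
B: ends Tue 12:00 at or before I starts Tue 22:00 → clear.
C: ends Tue 22:00 at or before I starts Tue 22:00 → clear.
D: starts Wed 06:00 at or after I ends Wed 02:30 → clear.
F: starts Wed 10:30 at or after I ends Wed 02:30 → clear.
E: starts Wed 19:30 at or after I ends Wed 02:30 → clear.
G: starts Thu 04:00 at or after I ends Wed 02:30 → clear.
H: starts Thu 05:00 at or after I ends Wed 02:30 → clear.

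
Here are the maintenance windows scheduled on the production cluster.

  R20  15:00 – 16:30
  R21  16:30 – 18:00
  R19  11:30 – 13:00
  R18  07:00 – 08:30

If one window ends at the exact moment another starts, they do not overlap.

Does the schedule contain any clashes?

No

Check each pair: they overlap iff neither finishes before the other starts.
Sorted by start: R18, R19, R20, R21.
R19 starts after R18 ends, so nothing later overlaps R18 either.
R20 starts after R19 ends, so nothing later overlaps R19 either.
R21 starts exactly when R20 ends (back-to-back, no overlap).
Every pair is clear; the schedule has no overlaps.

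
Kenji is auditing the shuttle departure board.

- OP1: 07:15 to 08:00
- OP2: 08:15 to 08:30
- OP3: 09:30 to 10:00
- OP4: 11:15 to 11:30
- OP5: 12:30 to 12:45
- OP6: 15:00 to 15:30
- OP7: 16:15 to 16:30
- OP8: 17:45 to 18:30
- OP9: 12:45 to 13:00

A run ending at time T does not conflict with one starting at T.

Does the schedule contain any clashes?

No

Check each pair: they overlap iff neither finishes before the other starts.
Sorted by start: OP1, OP2, OP3, OP4, OP5, OP9, OP6, OP7, OP8.
OP2 starts after OP1 ends — done with OP1.
OP3 starts after OP2 ends — done with OP2.
OP4 starts after OP3 ends — done with OP3.
OP5 starts after OP4 ends — done with OP4.
OP9 starts exactly when OP5 ends (back-to-back, no overlap) — done with OP5.
OP6 starts after OP9 ends — done with OP9.
OP7 starts after OP6 ends — done with OP6.
OP8 starts after OP7 ends.
Every pair is clear; the schedule has no overlaps.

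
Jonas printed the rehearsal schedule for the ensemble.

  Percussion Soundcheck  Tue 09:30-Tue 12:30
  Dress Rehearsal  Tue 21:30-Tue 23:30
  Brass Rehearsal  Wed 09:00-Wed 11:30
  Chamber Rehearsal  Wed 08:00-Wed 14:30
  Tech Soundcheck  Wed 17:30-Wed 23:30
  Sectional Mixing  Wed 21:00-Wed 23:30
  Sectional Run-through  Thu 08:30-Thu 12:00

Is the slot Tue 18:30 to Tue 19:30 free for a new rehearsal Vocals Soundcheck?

Yes — the slot is free

Percussion Soundcheck: ends Tue 12:30 at or before Vocals Soundcheck starts Tue 18:30 → clear.
Dress Rehearsal: starts Tue 21:30 at or after Vocals Soundcheck ends Tue 19:30 → clear.
Chamber Rehearsal: starts Wed 08:00 at or after Vocals Soundcheck ends Tue 19:30 → clear.
Brass Rehearsal: starts Wed 09:00 at or after Vocals Soundcheck ends Tue 19:30 → clear.
Tech Soundcheck: starts Wed 17:30 at or after Vocals Soundcheck ends Tue 19:30 → clear.
Sectional Mixing: starts Wed 21:00 at or after Vocals Soundcheck ends Tue 19:30 → clear.
Sectional Run-through: starts Thu 08:30 at or after Vocals Soundcheck ends Tue 19:30 → clear.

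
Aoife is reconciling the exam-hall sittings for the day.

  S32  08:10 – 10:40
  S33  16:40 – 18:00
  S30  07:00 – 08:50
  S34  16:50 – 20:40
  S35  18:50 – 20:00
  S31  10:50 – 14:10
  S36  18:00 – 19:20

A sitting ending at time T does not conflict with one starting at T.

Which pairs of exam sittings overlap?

S30 & S32, S33 & S34, S34 & S35, S34 & S36, S35 & S36

Sorted by start: S30, S32, S31, S33, S34, S36, S35.
S32 starts before S30 ends → S30 and S32 overlap.
S31 starts after S30 ends — done with S30.
S31 starts after S32 ends — done with S32.
S33 starts after S31 ends — done with S31.
S34 starts before S33 ends → S33 and S34 overlap.
S36 starts exactly when S33 ends (back-to-back, no overlap) — done with S33.
S36 starts before S34 ends → S34 and S36 overlap.
S35 starts before S34 ends → S34 and S35 overlap.
S35 starts before S36 ends → S36 and S35 overlap.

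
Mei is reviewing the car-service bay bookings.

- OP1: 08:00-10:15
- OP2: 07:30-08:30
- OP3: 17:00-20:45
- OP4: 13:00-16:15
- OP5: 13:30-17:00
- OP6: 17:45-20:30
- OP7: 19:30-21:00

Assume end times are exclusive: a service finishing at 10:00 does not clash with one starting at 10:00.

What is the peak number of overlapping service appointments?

3

Sort all start/end points and keep a running count:
07:30 start OP2 → 1
08:00 start OP1 → 2
08:30 end OP2 → 1
10:15 end OP1 → 0
13:00 start OP4 → 1
13:30 start OP5 → 2
16:15 end OP4 → 1
17:00 end OP5 → 0
17:00 start OP3 → 1
17:45 start OP6 → 2
19:30 start OP7 → 3
20:30 end OP6 → 2
20:45 end OP3 → 1
21:00 end OP7 → 0
Peak is 3, at 19:30 (OP3, OP6, OP7).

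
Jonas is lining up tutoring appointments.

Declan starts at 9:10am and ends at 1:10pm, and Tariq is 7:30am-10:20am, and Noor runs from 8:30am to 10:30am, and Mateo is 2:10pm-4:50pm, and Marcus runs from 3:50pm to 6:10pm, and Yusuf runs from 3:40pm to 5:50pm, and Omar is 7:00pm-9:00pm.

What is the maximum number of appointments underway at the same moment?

3

Walk through starts and ends in time order (an end at T is processed before a start at T):
7:30am start Tariq → 1
8:30am start Noor → 2
9:10am start Declan → 3
10:20am end Tariq → 2
10:30am end Noor → 1
1:10pm end Declan → 0
2:10pm start Mateo → 1
3:40pm start Yusuf → 2
3:50pm start Marcus → 3
4:50pm end Mateo → 2
5:50pm end Yusuf → 1
6:10pm end Marcus → 0
7:00pm start Omar → 1
9:00pm end Omar → 0
Peak is 3, at 9:10am (Declan, Noor, Tariq).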